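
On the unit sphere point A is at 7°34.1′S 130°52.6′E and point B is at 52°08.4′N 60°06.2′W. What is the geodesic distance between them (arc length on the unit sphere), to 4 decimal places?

2.3479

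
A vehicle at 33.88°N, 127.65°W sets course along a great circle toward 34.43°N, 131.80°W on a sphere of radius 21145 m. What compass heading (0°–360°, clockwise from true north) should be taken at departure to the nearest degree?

280°

With φ₁ = 0.5913, φ₂ = 0.6009, Δλ = -0.0724 rad, the forward-azimuth formula gives
θ = atan2( sin Δλ cos φ₂ , cos φ₁ sin φ₂ − sin φ₁ cos φ₂ cos Δλ ) = atan2(-0.0597, 0.0108) = -79.74°.
Adding 360° brings this into [0°, 360°): 280°.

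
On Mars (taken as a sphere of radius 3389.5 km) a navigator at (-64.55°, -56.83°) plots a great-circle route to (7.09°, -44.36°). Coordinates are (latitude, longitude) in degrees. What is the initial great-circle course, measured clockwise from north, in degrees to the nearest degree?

Δλ = 12.470° = 0.2176 rad.
y = sin Δλ · cos φ₂ = (0.2159)(0.9924) = 0.2143
x = cos φ₁ sin φ₂ − sin φ₁ cos φ₂ cos Δλ = (0.4297)(0.1234) − (-0.9030)(0.9924)(0.9764) = 0.9280
θ = atan2(y, x) = 13.00°, so the bearing is 13°.

13°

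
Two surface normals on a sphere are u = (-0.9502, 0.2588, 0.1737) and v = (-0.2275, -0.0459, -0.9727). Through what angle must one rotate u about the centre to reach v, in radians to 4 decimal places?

u·v = 0.0353; |u| = 1.0000, |v| = 1.0000.
cos θ = (u·v)/(|u||v|) = 0.0353, so θ = 1.5355 rad.

1.5355 rad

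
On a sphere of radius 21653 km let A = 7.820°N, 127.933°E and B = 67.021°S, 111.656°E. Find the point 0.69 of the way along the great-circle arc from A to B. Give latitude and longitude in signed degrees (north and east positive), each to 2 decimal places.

The central angle between A and B is δ = 1.3222 rad.
With f = 0.69, the slerp weights are sin((1−f)δ)/sin δ = 0.4111 and sin(fδ)/sin δ = 0.8160.
Weighted sum of the unit vectors: (0.4111)·(-0.6090,0.7814,0.1361) + (0.8160)·(-0.1441,0.3628,-0.9206) = (-0.3680, 0.6174, -0.6953).
Converting back: φ = atan2(z, √(x²+y²)) = -44.05°, λ = atan2(y, x) = 120.80°.

-44.05°, 120.80°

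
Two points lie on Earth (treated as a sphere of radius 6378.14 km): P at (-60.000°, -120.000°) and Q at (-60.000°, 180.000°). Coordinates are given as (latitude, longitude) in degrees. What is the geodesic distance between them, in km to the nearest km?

3223 km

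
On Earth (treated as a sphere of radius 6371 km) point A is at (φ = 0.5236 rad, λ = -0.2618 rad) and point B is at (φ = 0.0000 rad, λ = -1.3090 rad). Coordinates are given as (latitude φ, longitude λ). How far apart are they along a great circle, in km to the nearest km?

7154 km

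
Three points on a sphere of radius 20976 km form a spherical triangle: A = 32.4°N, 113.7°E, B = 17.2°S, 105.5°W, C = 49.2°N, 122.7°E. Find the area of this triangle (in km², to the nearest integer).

262505364 km²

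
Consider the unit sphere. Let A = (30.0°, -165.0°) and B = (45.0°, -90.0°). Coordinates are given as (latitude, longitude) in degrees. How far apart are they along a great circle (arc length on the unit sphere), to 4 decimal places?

1.0332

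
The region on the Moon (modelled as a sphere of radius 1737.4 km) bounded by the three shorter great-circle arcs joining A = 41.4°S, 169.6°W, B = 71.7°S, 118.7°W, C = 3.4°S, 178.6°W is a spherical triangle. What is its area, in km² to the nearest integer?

Side lengths (central angles): a = 1.3556, b = 0.6781, c = 0.6818 rad; semiperimeter s = 1.3578.
By l'Huilier's theorem, tan(E/4) = √[tan(s/2) tan((s−a)/2) tan((s−b)/2) tan((s−c)/2)], giving spherical excess E = 0.0414 rad.
Area = E·R² = 0.0414 × (1737.4)² ≈ 124874 km².

124874 km²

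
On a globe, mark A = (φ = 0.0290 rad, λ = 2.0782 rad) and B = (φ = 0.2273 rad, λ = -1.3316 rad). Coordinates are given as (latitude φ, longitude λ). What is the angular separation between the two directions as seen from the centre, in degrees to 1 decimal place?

158.8°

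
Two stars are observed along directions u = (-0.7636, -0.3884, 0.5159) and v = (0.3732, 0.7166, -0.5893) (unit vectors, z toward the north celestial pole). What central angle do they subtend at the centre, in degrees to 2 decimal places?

u·v = -0.8673; |u| = 1.0000, |v| = 1.0000.
cos θ = (u·v)/(|u||v|) = -0.8673, so θ = 150.14°.

150.14°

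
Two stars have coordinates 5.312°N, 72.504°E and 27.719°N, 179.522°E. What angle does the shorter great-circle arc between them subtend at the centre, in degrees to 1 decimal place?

With latitudes φ₁ = 5.312°, φ₂ = 27.719° and longitude difference Δλ = 107.018°:
cos c = sin φ₁ sin φ₂ + cos φ₁ cos φ₂ cos Δλ = (0.0926)(0.4651) + (0.9957)(0.8852)(-0.2927) = -0.21491,
so c = arccos(-0.21491) = 1.78740 rad.
So the angular separation is 102.4°.

102.4°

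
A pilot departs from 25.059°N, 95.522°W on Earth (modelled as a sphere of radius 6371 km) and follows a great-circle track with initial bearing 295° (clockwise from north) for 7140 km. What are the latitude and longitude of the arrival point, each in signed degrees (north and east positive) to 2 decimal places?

31.94°, -169.59°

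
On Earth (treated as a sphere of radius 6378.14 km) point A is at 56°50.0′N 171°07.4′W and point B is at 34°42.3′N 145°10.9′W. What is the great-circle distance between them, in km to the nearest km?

3143 km

Let φ₁ = 0.9919 rad, φ₂ = 0.6057 rad, and Δλ = 0.4528 rad.
cos c = sin φ₁ sin φ₂ + cos φ₁ cos φ₂ cos Δλ = (0.8371)(0.5694) + (0.5471)(0.8221)(0.8992) = 0.88103,
so c = arccos(0.88103) = 0.49277 rad.
Distance = R·c = 6378.14 × 0.4928 ≈ 3143 km.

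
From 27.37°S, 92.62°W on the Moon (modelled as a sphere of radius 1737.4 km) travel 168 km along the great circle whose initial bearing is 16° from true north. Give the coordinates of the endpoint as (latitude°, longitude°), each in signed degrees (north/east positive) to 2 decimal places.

-22.03°, -90.97°

Angular distance δ = d/R = 168/1737.4 = 0.09670 rad; initial bearing θ = 0.2793 rad.
sin φ₂ = sin φ₁ cos δ + cos φ₁ sin δ cos θ = (-0.4597)(0.9953) + (0.8881)(0.0965)(0.9613) = -0.3752, so φ₂ = -22.03°.
Δλ = atan2(sin θ sin δ cos φ₁, cos δ − sin φ₁ sin φ₂) = atan2(0.0236, 0.8228) = 1.645°.
λ₂ = -92.620° + 1.645° = -90.97°.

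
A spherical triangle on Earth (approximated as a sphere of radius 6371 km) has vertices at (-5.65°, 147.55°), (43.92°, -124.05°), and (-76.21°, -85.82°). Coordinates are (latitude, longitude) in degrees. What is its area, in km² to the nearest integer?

94018157 km²

Side lengths (central angles): a = 2.1398, b = 1.6167, c = 1.6191 rad; semiperimeter s = 2.6878.
By l'Huilier's theorem, tan(E/4) = √[tan(s/2) tan((s−a)/2) tan((s−b)/2) tan((s−c)/2)], giving spherical excess E = 2.3163 rad.
Area = E·R² = 2.3163 × (6371)² ≈ 94018157 km².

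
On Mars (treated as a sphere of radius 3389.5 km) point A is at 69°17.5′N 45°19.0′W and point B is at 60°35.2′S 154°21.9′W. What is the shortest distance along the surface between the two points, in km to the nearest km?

With latitudes φ₁ = 69.292°, φ₂ = -60.587° and longitude difference Δλ = -109.048°:
Haversine: a = sin²(Δφ/2) + cos φ₁ cos φ₂ sin²(Δλ/2) = 0.8206 + (0.3536)(0.4911)(0.6632) = 0.93575.
Central angle c = 2·arcsin(√a) = 2.62904 rad.
Distance = R·c = 3389.5 × 2.6290 ≈ 8911 km.

8911 km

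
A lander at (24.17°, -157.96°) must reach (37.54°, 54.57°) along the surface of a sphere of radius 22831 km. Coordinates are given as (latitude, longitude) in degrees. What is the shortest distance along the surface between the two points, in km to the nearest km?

Let φ₁ = 0.4218 rad, φ₂ = 0.6552 rad, and Δλ = -2.5738 rad.
cos c = sin φ₁ sin φ₂ + cos φ₁ cos φ₂ cos Δλ = (0.4094)(0.6093) + (0.9123)(0.7929)(-0.8431) = -0.36044,
so c = arccos(-0.36044) = 1.93953 rad.
Distance = R·c = 22831 × 1.9395 ≈ 44281 km.

44281 km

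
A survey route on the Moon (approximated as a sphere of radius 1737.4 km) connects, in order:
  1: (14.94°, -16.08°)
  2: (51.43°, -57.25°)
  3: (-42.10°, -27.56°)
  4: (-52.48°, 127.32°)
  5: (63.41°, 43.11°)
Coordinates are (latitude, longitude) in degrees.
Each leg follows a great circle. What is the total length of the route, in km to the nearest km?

10978 km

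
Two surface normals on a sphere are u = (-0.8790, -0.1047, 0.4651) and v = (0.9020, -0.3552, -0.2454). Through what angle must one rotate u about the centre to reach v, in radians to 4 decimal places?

2.6257 rad

u·v = -0.8698; |u| = 1.0000, |v| = 1.0000.
cos θ = (u·v)/(|u||v|) = -0.8698, so θ = 2.6257 rad.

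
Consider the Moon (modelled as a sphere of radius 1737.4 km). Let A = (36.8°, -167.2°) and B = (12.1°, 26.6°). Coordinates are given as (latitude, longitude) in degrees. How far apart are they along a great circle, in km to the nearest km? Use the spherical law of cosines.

With latitudes φ₁ = 36.800°, φ₂ = 12.100° and longitude difference Δλ = -166.200°:
cos c = sin φ₁ sin φ₂ + cos φ₁ cos φ₂ cos Δλ = (0.5990)(0.2096) + (0.8007)(0.9778)(-0.9711) = -0.63478,
so c = arccos(-0.63478) = 2.25851 rad.
Distance = R·c = 1737.4 × 2.2585 ≈ 3924 km.

3924 km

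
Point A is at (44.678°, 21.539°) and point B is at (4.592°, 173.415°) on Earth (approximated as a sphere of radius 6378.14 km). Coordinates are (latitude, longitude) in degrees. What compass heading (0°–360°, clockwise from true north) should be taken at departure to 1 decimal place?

34.8°

Δλ = 151.876° = 2.6507 rad.
y = sin Δλ · cos φ₂ = (0.4714)(0.9968) = 0.4699
x = cos φ₁ sin φ₂ − sin φ₁ cos φ₂ cos Δλ = (0.7111)(0.0801) − (0.7031)(0.9968)(-0.8819) = 0.6750
θ = atan2(y, x) = 34.84°, so the bearing is 34.8°.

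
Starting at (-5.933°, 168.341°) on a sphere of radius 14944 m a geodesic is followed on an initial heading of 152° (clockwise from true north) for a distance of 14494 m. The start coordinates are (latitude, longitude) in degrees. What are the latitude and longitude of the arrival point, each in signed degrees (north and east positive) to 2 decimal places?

Angular distance δ = d/R = 14494/14944 = 0.96989 rad; initial bearing θ = 2.6529 rad.
sin φ₂ = sin φ₁ cos δ + cos φ₁ sin δ cos θ = (-0.1034)(0.5654) + (0.9946)(0.8248)(-0.8829) = -0.7828, so φ₂ = -51.52°.
Δλ = atan2(sin θ sin δ cos φ₁, cos δ − sin φ₁ sin φ₂) = atan2(0.3852, 0.4845) = 38.485°.
λ₂ = 168.341° + 38.485° = 206.83° → -153.17° after wrapping to (−180°, 180°].

-51.52°, -153.17°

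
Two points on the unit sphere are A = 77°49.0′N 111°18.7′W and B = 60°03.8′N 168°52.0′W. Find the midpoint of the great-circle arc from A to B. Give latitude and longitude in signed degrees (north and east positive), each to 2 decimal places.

70.93°, -152.65°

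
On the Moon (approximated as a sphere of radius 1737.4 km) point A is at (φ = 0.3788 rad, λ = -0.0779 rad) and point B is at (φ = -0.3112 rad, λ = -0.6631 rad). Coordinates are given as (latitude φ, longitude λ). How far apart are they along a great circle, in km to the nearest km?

1558 km

With latitudes φ₁ = 21.704°, φ₂ = -17.830° and longitude difference Δλ = -33.529°:
cos c = sin φ₁ sin φ₂ + cos φ₁ cos φ₂ cos Δλ = (0.3698)(-0.3062) + (0.9291)(0.9520)(0.8336) = 0.62407,
so c = arccos(0.62407) = 0.89686 rad.
Distance = R·c = 1737.4 × 0.8969 ≈ 1558 km.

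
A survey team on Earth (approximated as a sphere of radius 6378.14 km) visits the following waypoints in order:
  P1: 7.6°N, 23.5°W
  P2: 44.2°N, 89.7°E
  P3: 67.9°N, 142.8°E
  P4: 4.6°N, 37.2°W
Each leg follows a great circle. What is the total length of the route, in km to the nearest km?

Leg P1→P2: central angle 1.7597 rad, distance 11223.3 km.
Leg P2→P3: central angle 0.6302 rad, distance 4019.7 km.
Leg P3→P4: central angle 1.8762 rad, distance 11966.9 km.
Total: 11223.3 + 4019.7 + 11966.9 ≈ 27210 km.

27210 km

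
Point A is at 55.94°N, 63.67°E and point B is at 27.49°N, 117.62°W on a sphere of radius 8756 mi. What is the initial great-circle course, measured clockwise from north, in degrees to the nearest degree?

1°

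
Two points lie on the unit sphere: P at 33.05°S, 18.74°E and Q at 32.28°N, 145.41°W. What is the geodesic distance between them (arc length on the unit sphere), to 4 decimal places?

2.9085

In radians: φ₁ = -0.5768, φ₂ = 0.5634, Δλ = -164.150° = -2.8650 rad.
cos c = sin φ₁ sin φ₂ + cos φ₁ cos φ₂ cos Δλ = (-0.5454)(0.5341) + (0.8382)(0.8454)(-0.9620) = -0.97297,
so c = arccos(-0.97297) = 2.90854 rad.
On the unit sphere the arc length equals the central angle: 2.9085.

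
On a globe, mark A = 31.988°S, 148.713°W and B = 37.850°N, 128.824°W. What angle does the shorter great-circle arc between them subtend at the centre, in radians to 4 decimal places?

1.2611 rad

Let φ₁ = -0.5583 rad, φ₂ = 0.6606 rad, and Δλ = 0.3471 rad.
cos c = sin φ₁ sin φ₂ + cos φ₁ cos φ₂ cos Δλ = (-0.5297)(0.6136) + (0.8482)(0.7896)(0.9404) = 0.30473,
so c = arccos(0.30473) = 1.26114 rad.
So the angular separation is 1.2611 rad.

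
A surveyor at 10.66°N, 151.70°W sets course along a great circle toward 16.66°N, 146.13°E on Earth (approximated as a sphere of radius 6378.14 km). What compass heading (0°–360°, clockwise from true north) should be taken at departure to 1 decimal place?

283.2°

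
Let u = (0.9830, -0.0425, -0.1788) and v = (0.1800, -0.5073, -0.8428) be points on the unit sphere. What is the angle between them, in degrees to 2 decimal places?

69.56°

u·v = 0.3492; |u| = 1.0000, |v| = 1.0000.
cos θ = (u·v)/(|u||v|) = 0.3492, so θ = 69.56°.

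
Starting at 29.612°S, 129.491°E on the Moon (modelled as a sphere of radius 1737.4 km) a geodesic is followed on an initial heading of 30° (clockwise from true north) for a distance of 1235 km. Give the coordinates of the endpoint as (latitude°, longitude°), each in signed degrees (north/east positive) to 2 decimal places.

Angular distance δ = d/R = 1235/1737.4 = 0.71083 rad; initial bearing θ = 0.5236 rad.
sin φ₂ = sin φ₁ cos δ + cos φ₁ sin δ cos θ = (-0.4941)(0.7578) + (0.8694)(0.6525)(0.8660) = 0.1168, so φ₂ = 6.71°.
Δλ = atan2(sin θ sin δ cos φ₁, cos δ − sin φ₁ sin φ₂) = atan2(0.2836, 0.8155) = 19.177°.
λ₂ = 129.491° + 19.177° = 148.67°.

6.71°, 148.67°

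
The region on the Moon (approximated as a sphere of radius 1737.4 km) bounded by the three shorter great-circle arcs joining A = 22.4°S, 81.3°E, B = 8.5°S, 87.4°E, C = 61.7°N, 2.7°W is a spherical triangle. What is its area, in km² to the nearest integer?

Side lengths (central angles): a = 1.7021, b = 1.8647, c = 0.2633 rad; semiperimeter s = 1.9151.
By l'Huilier's theorem, tan(E/4) = √[tan(s/2) tan((s−a)/2) tan((s−b)/2) tan((s−c)/2)], giving spherical excess E = 0.2572 rad.
Area = E·R² = 0.2572 × (1737.4)² ≈ 776467 km².

776467 km²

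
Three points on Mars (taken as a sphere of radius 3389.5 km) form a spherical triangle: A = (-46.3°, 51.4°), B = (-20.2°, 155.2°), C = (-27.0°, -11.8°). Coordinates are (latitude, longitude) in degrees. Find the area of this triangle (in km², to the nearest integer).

Side lengths (central angles): a = 2.2890, b = 0.9201, c = 1.4757 rad; semiperimeter s = 2.3424.
By l'Huilier's theorem, tan(E/4) = √[tan(s/2) tan((s−a)/2) tan((s−b)/2) tan((s−c)/2)], giving spherical excess E = 0.6297 rad.
Area = E·R² = 0.6297 × (3389.5)² ≈ 7234354 km².

7234354 km²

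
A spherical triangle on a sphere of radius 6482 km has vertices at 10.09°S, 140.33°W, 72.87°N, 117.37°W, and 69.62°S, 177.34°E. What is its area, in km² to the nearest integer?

16351080 km²

Side lengths (central angles): a = 2.5924, b = 1.1399, c = 1.4710 rad; semiperimeter s = 2.6017.
By l'Huilier's theorem, tan(E/4) = √[tan(s/2) tan((s−a)/2) tan((s−b)/2) tan((s−c)/2)], giving spherical excess E = 0.3892 rad.
Area = E·R² = 0.3892 × (6482)² ≈ 16351080 km².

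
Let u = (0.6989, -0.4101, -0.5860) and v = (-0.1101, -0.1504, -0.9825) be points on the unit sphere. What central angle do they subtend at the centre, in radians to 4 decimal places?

u·v = 0.5605; |u| = 1.0000, |v| = 1.0000.
cos θ = (u·v)/(|u||v|) = 0.5605, so θ = 0.9759 rad.

0.9759 rad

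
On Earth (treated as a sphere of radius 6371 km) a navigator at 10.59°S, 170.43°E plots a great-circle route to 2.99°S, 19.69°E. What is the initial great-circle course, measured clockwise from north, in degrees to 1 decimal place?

With φ₁ = -0.1848, φ₂ = -0.0522, Δλ = -2.6309 rad, the forward-azimuth formula gives
θ = atan2( sin Δλ cos φ₂ , cos φ₁ sin φ₂ − sin φ₁ cos φ₂ cos Δλ ) = atan2(-0.4881, -0.2114) = -113.42°.
Adding 360° brings this into [0°, 360°): 246.6°.

246.6°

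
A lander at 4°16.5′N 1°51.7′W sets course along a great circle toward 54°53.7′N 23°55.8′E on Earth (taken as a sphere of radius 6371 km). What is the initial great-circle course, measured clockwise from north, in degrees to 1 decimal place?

17.8°

With φ₁ = 0.0746, φ₂ = 0.9581, Δλ = 0.4501 rad, the forward-azimuth formula gives
θ = atan2( sin Δλ cos φ₂ , cos φ₁ sin φ₂ − sin φ₁ cos φ₂ cos Δλ ) = atan2(0.2502, 0.7772) = 17.85°.
So the initial bearing is 17.8°.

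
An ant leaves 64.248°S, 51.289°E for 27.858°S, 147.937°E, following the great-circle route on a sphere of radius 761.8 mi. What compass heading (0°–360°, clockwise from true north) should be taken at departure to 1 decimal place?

Δλ = 96.648° = 1.6868 rad.
y = sin Δλ · cos φ₂ = (0.9933)(0.8841) = 0.8782
x = cos φ₁ sin φ₂ − sin φ₁ cos φ₂ cos Δλ = (0.4345)(-0.4673) − (-0.9007)(0.8841)(-0.1158) = -0.2952
θ = atan2(y, x) = 108.58°, so the bearing is 108.6°.

108.6°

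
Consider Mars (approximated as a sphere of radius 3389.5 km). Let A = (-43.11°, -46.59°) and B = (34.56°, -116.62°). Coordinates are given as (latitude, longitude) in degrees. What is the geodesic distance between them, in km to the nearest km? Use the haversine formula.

5946 km

In radians: φ₁ = -0.7524, φ₂ = 0.6032, Δλ = -70.030° = -1.2223 rad.
Haversine: a = sin²(Δφ/2) + cos φ₁ cos φ₂ sin²(Δλ/2) = 0.3932 + (0.7300)(0.8235)(0.3292) = 0.59117.
Central angle c = 2·arcsin(√a) = 1.75416 rad.
Distance = R·c = 3389.5 × 1.7542 ≈ 5946 km.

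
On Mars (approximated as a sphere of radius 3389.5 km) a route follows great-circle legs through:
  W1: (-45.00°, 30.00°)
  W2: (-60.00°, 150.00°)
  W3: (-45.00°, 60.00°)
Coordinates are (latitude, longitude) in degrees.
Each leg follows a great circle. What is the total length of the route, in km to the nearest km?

6887 km

Leg W1→W2: central angle 1.1201 rad, distance 3796.6 km.
Leg W2→W3: central angle 0.9117 rad, distance 3090.3 km.
Total: 3796.6 + 3090.3 ≈ 6887 km.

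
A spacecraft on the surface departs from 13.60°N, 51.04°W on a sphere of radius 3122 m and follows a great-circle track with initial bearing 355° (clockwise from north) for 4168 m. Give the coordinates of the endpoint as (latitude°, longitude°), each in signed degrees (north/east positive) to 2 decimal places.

Angular distance δ = d/R = 4168/3122 = 1.33504 rad; initial bearing θ = 6.1959 rad.
sin φ₂ = sin φ₁ cos δ + cos φ₁ sin δ cos θ = (0.2351)(0.2336) + (0.9720)(0.9723)(0.9962) = 0.9964, so φ₂ = 85.14°.
Δλ = atan2(sin θ sin δ cos φ₁, cos δ − sin φ₁ sin φ₂) = atan2(-0.0824, -0.0007) = -90.500°.
λ₂ = -51.040° − 90.500° = -141.54°.

85.14°, -141.54°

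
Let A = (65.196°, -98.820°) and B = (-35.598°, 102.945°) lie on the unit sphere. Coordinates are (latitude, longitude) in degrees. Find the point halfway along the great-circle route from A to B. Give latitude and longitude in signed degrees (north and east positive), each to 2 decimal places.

35.82°, 123.11°

Central angle δ = 2.5777 rad. Interpolating on the sphere with fraction f = 0.5:
P = [sin((1−f)δ)·A + sin(fδ)·B] / sin δ = 1.7972·A + 1.7972·B in Cartesian coordinates,
giving P = (-0.4430, 0.6792, 0.5853), i.e. latitude 35.82°, longitude 123.11°.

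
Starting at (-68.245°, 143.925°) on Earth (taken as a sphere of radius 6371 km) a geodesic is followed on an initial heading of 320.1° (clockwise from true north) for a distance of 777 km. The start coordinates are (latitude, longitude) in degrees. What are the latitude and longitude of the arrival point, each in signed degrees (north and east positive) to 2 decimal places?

-62.53°, 134.18°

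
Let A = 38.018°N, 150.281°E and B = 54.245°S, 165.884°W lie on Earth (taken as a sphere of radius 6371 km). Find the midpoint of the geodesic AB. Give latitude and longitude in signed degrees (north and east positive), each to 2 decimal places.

-8.72°, 168.78°

Central angle δ = 1.7394 rad. Interpolating on the sphere with fraction f = 0.5:
P = [sin((1−f)δ)·A + sin(fδ)·B] / sin δ = 0.7751·A + 0.7751·B in Cartesian coordinates,
giving P = (-0.9696, 0.1923, -0.1516), i.e. latitude -8.72°, longitude 168.78°.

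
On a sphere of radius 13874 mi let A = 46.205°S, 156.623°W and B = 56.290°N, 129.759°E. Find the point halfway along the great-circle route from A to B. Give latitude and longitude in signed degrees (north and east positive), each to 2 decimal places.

The central angle between A and B is δ = 2.0853 rad.
With f = 0.5, the slerp weights are sin((1−f)δ)/sin δ = 0.9922 and sin(fδ)/sin δ = 0.9922.
Weighted sum of the unit vectors: (0.9922)·(-0.6353,-0.2746,-0.7218) + (0.9922)·(-0.3549,0.4266,0.8319) = (-0.9825, 0.1509, 0.1092).
Converting back: φ = atan2(z, √(x²+y²)) = 6.27°, λ = atan2(y, x) = 171.27°.

6.27°, 171.27°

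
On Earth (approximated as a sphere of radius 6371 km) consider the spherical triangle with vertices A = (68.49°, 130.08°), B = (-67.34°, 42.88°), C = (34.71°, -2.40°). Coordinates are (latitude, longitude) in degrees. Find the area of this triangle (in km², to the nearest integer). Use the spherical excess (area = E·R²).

100366850 km²

Side lengths (central angles): a = 1.8782, b = 1.2385, c = 2.5899 rad; semiperimeter s = 2.8533.
By l'Huilier's theorem, tan(E/4) = √[tan(s/2) tan((s−a)/2) tan((s−b)/2) tan((s−c)/2)], giving spherical excess E = 2.4727 rad.
Area = E·R² = 2.4727 × (6371)² ≈ 100366850 km².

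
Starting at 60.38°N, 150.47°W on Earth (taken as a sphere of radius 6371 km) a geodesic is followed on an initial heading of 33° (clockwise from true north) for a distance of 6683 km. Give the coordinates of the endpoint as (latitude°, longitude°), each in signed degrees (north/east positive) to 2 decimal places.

Angular distance δ = d/R = 6683/6371 = 1.04897 rad; initial bearing θ = 0.5760 rad.
sin φ₂ = sin φ₁ cos δ + cos φ₁ sin δ cos θ = (0.8693)(0.4985) + (0.4942)(0.8669)(0.8387) = 0.7927, so φ₂ = 52.44°.
Δλ = atan2(sin θ sin δ cos φ₁, cos δ − sin φ₁ sin φ₂) = atan2(0.2334, -0.1906) = 129.244°.
λ₂ = -150.470° + 129.244° = -21.23°.

52.44°, -21.23°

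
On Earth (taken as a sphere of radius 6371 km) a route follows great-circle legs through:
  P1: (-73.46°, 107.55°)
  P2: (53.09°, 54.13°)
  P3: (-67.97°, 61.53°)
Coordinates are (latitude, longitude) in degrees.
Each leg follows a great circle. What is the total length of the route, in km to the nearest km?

Leg P1→P2: central angle 2.2978 rad, distance 14639.0 km.
Leg P2→P3: central angle 2.1151 rad, distance 13475.2 km.
Total: 14639.0 + 13475.2 ≈ 28114 km.

28114 km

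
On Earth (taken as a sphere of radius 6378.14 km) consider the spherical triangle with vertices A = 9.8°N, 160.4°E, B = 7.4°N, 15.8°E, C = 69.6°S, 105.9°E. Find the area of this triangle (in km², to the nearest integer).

109391653 km²

Side lengths (central angles): a = 1.6924, b = 1.5309, c = 2.4569 rad; semiperimeter s = 2.8401.
By l'Huilier's theorem, tan(E/4) = √[tan(s/2) tan((s−a)/2) tan((s−b)/2) tan((s−c)/2)], giving spherical excess E = 2.6890 rad.
Area = E·R² = 2.6890 × (6378.14)² ≈ 109391653 km².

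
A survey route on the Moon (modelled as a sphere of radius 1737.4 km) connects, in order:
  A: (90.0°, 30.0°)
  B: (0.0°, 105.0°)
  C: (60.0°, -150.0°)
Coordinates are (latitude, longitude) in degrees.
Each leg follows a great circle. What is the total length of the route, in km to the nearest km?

Leg A→B: central angle 1.5708 rad, distance 2729.1 km.
Leg B→C: central angle 1.7006 rad, distance 2954.6 km.
Total: 2729.1 + 2954.6 ≈ 5684 km.

5684 km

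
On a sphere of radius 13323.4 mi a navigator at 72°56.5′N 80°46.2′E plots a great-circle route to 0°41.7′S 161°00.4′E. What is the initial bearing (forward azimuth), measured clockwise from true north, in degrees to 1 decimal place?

With φ₁ = 1.2731, φ₂ = -0.0121, Δλ = 1.4004 rad, the forward-azimuth formula gives
θ = atan2( sin Δλ cos φ₂ , cos φ₁ sin φ₂ − sin φ₁ cos φ₂ cos Δλ ) = atan2(0.9854, -0.1657) = 99.54°.
So the initial bearing is 99.5°.

99.5°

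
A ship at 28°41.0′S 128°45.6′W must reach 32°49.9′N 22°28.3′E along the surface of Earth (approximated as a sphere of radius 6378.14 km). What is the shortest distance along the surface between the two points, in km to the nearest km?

Let φ₁ = -0.5006 rad, φ₂ = 0.5730 rad, and Δλ = 2.6395 rad.
Haversine: a = sin²(Δφ/2) + cos φ₁ cos φ₂ sin²(Δλ/2) = 0.2615 + (0.8773)(0.8403)(0.9383) = 0.95320.
Central angle c = 2·arcsin(√a) = 2.70547 rad.
Distance = R·c = 6378.14 × 2.7055 ≈ 17256 km.

17256 km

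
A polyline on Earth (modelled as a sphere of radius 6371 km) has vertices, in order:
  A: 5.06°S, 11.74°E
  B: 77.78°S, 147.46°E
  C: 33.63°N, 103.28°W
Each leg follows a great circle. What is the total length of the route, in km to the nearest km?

24523 km

Leg A→B: central angle 1.6356 rad, distance 10420.3 km.
Leg B→C: central angle 2.2136 rad, distance 14102.6 km.
Total: 10420.3 + 14102.6 ≈ 24523 km.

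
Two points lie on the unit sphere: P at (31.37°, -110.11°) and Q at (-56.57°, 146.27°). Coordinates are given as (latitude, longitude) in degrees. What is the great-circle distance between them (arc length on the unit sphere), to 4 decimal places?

Let φ₁ = 0.5475 rad, φ₂ = -0.9873 rad, and Δλ = -1.8085 rad.
Haversine: a = sin²(Δφ/2) + cos φ₁ cos φ₂ sin²(Δλ/2) = 0.4820 + (0.8538)(0.5509)(0.6177) = 0.77260.
Central angle c = 2·arcsin(√a) = 2.14743 rad.
On the unit sphere the arc length equals the central angle: 2.1474.

2.1474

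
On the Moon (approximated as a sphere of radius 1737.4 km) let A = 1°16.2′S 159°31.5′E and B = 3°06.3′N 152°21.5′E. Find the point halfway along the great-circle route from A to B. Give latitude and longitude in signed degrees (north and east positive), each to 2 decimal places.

The central angle between A and B is δ = 0.1465 rad.
With f = 0.5, the slerp weights are sin((1−f)δ)/sin δ = 0.5013 and sin(fδ)/sin δ = 0.5013.
Weighted sum of the unit vectors: (0.5013)·(-0.9366,0.3497,-0.0222) + (0.5013)·(-0.8846,0.4633,0.0542) = (-0.9130, 0.4076, 0.0160).
Converting back: φ = atan2(z, √(x²+y²)) = 0.92°, λ = atan2(y, x) = 155.94°.

0.92°, 155.94°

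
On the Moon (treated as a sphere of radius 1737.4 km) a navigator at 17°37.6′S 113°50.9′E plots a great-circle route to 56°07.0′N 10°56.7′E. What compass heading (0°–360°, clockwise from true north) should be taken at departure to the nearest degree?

With φ₁ = -0.3076, φ₂ = 0.9794, Δλ = -1.7960 rad, the forward-azimuth formula gives
θ = atan2( sin Δλ cos φ₂ , cos φ₁ sin φ₂ − sin φ₁ cos φ₂ cos Δλ ) = atan2(-0.5434, 0.7535) = -35.80°.
Adding 360° brings this into [0°, 360°): 324°.

324°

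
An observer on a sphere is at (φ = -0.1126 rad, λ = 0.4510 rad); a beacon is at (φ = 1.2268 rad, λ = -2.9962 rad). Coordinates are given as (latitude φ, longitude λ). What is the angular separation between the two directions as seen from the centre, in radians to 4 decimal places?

Let φ₁ = -0.1126 rad, φ₂ = 1.2268 rad, and Δλ = 2.8360 rad.
cos c = sin φ₁ sin φ₂ + cos φ₁ cos φ₂ cos Δλ = (-0.1124)(0.9414) + (0.9937)(0.3373)(-0.9537) = -0.42537,
so c = arccos(-0.42537) = 2.01016 rad.
So the angular separation is 2.0102 rad.

2.0102 rad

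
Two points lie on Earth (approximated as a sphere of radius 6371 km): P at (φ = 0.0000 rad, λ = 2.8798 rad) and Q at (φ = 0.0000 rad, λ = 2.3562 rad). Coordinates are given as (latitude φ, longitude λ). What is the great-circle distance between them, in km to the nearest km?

Let φ₁ = 0.0000 rad, φ₂ = 0.0000 rad, and Δλ = -0.5236 rad.
cos c = sin φ₁ sin φ₂ + cos φ₁ cos φ₂ cos Δλ = (0.0000)(0.0000) + (1.0000)(1.0000)(0.8660) = 0.86602,
so c = arccos(0.86602) = 0.52360 rad.
Distance = R·c = 6371 × 0.5236 ≈ 3336 km.

3336 km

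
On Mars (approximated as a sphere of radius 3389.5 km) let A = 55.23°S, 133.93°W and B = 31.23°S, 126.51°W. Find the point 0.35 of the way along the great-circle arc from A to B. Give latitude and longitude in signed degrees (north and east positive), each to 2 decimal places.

-46.89°, -130.60°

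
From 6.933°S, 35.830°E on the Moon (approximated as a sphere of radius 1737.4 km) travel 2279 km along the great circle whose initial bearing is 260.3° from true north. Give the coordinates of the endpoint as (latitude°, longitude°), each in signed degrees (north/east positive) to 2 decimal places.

Angular distance δ = d/R = 2279/1737.4 = 1.31173 rad; initial bearing θ = 4.5431 rad.
sin φ₂ = sin φ₁ cos δ + cos φ₁ sin δ cos θ = (-0.1207)(0.2562) + (0.9927)(0.9666)(-0.1685) = -0.1926, so φ₂ = -11.10°.
Δλ = atan2(sin θ sin δ cos φ₁, cos δ − sin φ₁ sin φ₂) = atan2(-0.9458, 0.2329) = -76.165°.
λ₂ = 35.830° − 76.165° = -40.34°.

-11.10°, -40.34°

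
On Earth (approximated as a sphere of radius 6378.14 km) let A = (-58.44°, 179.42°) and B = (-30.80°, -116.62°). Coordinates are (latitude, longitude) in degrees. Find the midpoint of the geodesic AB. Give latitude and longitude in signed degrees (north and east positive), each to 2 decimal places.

The central angle between A and B is δ = 0.8845 rad.
With f = 0.5, the slerp weights are sin((1−f)δ)/sin δ = 0.5532 and sin(fδ)/sin δ = 0.5532.
Weighted sum of the unit vectors: (0.5532)·(-0.5234,0.0053,-0.8521) + (0.5532)·(-0.3849,-0.7679,-0.5120) = (-0.5025, -0.4219, -0.7547).
Converting back: φ = atan2(z, √(x²+y²)) = -49.00°, λ = atan2(y, x) = -139.98°.

-49.00°, -139.98°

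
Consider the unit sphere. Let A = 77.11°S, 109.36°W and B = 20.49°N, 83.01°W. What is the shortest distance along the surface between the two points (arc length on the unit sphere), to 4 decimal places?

Let φ₁ = -1.3458 rad, φ₂ = 0.3576 rad, and Δλ = 0.4599 rad.
Haversine: a = sin²(Δφ/2) + cos φ₁ cos φ₂ sin²(Δλ/2) = 0.5661 + (0.2231)(0.9367)(0.0520) = 0.57698.
Central angle c = 2·arcsin(√a) = 1.72538 rad.
On the unit sphere the arc length equals the central angle: 1.7254.

1.7254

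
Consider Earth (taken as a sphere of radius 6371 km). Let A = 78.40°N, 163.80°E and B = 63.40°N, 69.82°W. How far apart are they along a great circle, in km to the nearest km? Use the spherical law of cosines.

3855 km

With latitudes φ₁ = 78.400°, φ₂ = 63.400° and longitude difference Δλ = 126.380°:
cos c = sin φ₁ sin φ₂ + cos φ₁ cos φ₂ cos Δλ = (0.9796)(0.8942) + (0.2011)(0.4478)(-0.5931) = 0.82249,
so c = arccos(0.82249) = 0.60502 rad.
Distance = R·c = 6371 × 0.6050 ≈ 3855 km.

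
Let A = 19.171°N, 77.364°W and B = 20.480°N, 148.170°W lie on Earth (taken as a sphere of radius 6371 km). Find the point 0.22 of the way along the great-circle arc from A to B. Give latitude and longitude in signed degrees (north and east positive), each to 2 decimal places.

22.17°, -92.57°

Central angle δ = 1.1529 rad. Interpolating on the sphere with fraction f = 0.22:
P = [sin((1−f)δ)·A + sin(fδ)·B] / sin δ = 0.8566·A + 0.2746·B in Cartesian coordinates,
giving P = (-0.0415, -0.9251, 0.3774), i.e. latitude 22.17°, longitude -92.57°.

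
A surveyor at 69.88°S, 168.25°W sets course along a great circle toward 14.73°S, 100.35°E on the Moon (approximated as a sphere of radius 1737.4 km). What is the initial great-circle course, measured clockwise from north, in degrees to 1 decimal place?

With φ₁ = -1.2196, φ₂ = -0.2571, Δλ = -1.5952 rad, the forward-azimuth formula gives
θ = atan2( sin Δλ cos φ₂ , cos φ₁ sin φ₂ − sin φ₁ cos φ₂ cos Δλ ) = atan2(-0.9668, -0.1097) = -96.47°.
Adding 360° brings this into [0°, 360°): 263.5°.

263.5°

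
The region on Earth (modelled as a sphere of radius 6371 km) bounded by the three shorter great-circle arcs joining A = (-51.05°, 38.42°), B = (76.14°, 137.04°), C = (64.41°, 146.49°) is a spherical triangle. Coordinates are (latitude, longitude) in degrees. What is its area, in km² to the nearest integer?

Side lengths (central angles): a = 0.2115, b = 2.4745, c = 2.4617 rad; semiperimeter s = 2.5739.
By l'Huilier's theorem, tan(E/4) = √[tan(s/2) tan((s−a)/2) tan((s−b)/2) tan((s−c)/2)], giving spherical excess E = 0.6059 rad.
Area = E·R² = 0.6059 × (6371)² ≈ 24592981 km².

24592981 km²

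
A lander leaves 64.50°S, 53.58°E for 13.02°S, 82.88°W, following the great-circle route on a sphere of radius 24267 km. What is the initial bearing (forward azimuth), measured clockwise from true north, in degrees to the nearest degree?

222°

Δλ = -136.460° = -2.3817 rad.
y = sin Δλ · cos φ₂ = (-0.6889)(0.9743) = -0.6712
x = cos φ₁ sin φ₂ − sin φ₁ cos φ₂ cos Δλ = (0.4305)(-0.2253) − (-0.9026)(0.9743)(-0.7249) = -0.7344
θ = atan2(y, x) = -137.58°; adding 360° gives 222°.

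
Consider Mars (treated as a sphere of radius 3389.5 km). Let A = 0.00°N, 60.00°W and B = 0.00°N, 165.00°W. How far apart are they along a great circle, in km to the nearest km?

Let φ₁ = 0.0000 rad, φ₂ = 0.0000 rad, and Δλ = -1.8326 rad.
Haversine: a = sin²(Δφ/2) + cos φ₁ cos φ₂ sin²(Δλ/2) = 0.0000 + (1.0000)(1.0000)(0.6294) = 0.62941.
Central angle c = 2·arcsin(√a) = 1.83260 rad.
Distance = R·c = 3389.5 × 1.8326 ≈ 6212 km.

6212 km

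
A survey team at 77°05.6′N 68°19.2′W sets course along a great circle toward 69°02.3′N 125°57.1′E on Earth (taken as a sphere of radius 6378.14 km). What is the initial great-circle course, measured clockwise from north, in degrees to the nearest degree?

Δλ = -165.728° = -2.8925 rad.
y = sin Δλ · cos φ₂ = (-0.2465)(0.3577) = -0.0882
x = cos φ₁ sin φ₂ − sin φ₁ cos φ₂ cos Δλ = (0.2234)(0.9338) − (0.9747)(0.3577)(-0.9691) = 0.5465
θ = atan2(y, x) = -9.17°; adding 360° gives 351°.

351°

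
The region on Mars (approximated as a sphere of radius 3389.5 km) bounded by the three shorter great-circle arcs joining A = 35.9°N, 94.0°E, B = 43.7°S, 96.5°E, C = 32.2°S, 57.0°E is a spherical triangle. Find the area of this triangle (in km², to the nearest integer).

Side lengths (central angles): a = 0.5731, b = 1.3336, c = 1.3898 rad; semiperimeter s = 1.6483.
By l'Huilier's theorem, tan(E/4) = √[tan(s/2) tan((s−a)/2) tan((s−b)/2) tan((s−c)/2)], giving spherical excess E = 0.4590 rad.
Area = E·R² = 0.4590 × (3389.5)² ≈ 5272865 km².

5272865 km²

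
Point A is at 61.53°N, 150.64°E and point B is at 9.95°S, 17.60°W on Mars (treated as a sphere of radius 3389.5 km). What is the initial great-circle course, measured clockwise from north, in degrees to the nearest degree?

Δλ = -168.240° = -2.9363 rad.
y = sin Δλ · cos φ₂ = (-0.2038)(0.9850) = -0.2007
x = cos φ₁ sin φ₂ − sin φ₁ cos φ₂ cos Δλ = (0.4767)(-0.1728) − (0.8791)(0.9850)(-0.9790) = 0.7653
θ = atan2(y, x) = -14.70°; adding 360° gives 345°.

345°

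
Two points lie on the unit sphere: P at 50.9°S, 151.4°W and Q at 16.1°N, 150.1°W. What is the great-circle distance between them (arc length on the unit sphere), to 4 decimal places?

Let φ₁ = -0.8884 rad, φ₂ = 0.2810 rad, and Δλ = 0.0227 rad.
cos c = sin φ₁ sin φ₂ + cos φ₁ cos φ₂ cos Δλ = (-0.7760)(0.2773) + (0.6307)(0.9608)(0.9997) = 0.39058,
so c = arccos(0.39058) = 1.16954 rad.
On the unit sphere the arc length equals the central angle: 1.1695.

1.1695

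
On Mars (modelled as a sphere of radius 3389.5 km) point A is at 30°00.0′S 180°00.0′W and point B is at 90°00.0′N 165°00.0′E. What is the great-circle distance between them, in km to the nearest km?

Let φ₁ = -0.5236 rad, φ₂ = 1.5708 rad, and Δλ = -0.2618 rad.
Haversine: a = sin²(Δφ/2) + cos φ₁ cos φ₂ sin²(Δλ/2) = 0.7500 + (0.8660)(0.0000)(0.0170) = 0.75000.
Central angle c = 2·arcsin(√a) = 2.09440 rad.
Distance = R·c = 3389.5 × 2.0944 ≈ 7099 km.

7099 km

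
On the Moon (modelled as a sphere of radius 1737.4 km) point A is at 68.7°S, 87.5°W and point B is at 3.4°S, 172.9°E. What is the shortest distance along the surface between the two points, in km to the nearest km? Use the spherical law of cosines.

In radians: φ₁ = -1.1990, φ₂ = -0.0593, Δλ = -99.600° = -1.7383 rad.
cos c = sin φ₁ sin φ₂ + cos φ₁ cos φ₂ cos Δλ = (-0.9317)(-0.0593) + (0.3633)(0.9982)(-0.1668) = -0.00522,
so c = arccos(-0.00522) = 1.57601 rad.
Distance = R·c = 1737.4 × 1.5760 ≈ 2738 km.

2738 km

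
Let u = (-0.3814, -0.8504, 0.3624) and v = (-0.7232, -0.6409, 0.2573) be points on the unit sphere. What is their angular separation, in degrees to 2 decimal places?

23.92°

u·v = 0.9141; |u| = 1.0000, |v| = 1.0000.
cos θ = (u·v)/(|u||v|) = 0.9141, so θ = 23.92°.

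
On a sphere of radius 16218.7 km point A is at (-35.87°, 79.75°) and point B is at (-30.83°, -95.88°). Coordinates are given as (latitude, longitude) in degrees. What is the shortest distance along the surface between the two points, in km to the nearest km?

32036 km

With latitudes φ₁ = -35.870°, φ₂ = -30.830° and longitude difference Δλ = -175.630°:
cos c = sin φ₁ sin φ₂ + cos φ₁ cos φ₂ cos Δλ = (-0.5859)(-0.5125) + (0.8103)(0.8587)(-0.9971) = -0.39352,
so c = arccos(-0.39352) = 1.97526 rad.
Distance = R·c = 16218.7 × 1.9753 ≈ 32036 km.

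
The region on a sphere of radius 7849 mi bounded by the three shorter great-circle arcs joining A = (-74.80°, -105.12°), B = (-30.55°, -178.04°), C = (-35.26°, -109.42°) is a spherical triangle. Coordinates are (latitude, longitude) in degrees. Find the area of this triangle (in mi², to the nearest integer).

Side lengths (central angles): a = 0.9887, b = 0.6910, c = 0.9802 rad; semiperimeter s = 1.3300.
By l'Huilier's theorem, tan(E/4) = √[tan(s/2) tan((s−a)/2) tan((s−b)/2) tan((s−c)/2)], giving spherical excess E = 0.3545 rad.
Area = E·R² = 0.3545 × (7849)² ≈ 21842319 mi².

21842319 mi²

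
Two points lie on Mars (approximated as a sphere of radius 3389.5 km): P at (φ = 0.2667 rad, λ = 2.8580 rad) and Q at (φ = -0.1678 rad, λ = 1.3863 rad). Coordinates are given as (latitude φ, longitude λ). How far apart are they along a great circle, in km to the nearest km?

5154 km

In radians: φ₁ = 0.2667, φ₂ = -0.1678, Δλ = -84.322° = -1.4717 rad.
cos c = sin φ₁ sin φ₂ + cos φ₁ cos φ₂ cos Δλ = (0.2635)(-0.1670) + (0.9646)(0.9860)(0.0989) = 0.05008,
so c = arccos(0.05008) = 1.52070 rad.
Distance = R·c = 3389.5 × 1.5207 ≈ 5154 km.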